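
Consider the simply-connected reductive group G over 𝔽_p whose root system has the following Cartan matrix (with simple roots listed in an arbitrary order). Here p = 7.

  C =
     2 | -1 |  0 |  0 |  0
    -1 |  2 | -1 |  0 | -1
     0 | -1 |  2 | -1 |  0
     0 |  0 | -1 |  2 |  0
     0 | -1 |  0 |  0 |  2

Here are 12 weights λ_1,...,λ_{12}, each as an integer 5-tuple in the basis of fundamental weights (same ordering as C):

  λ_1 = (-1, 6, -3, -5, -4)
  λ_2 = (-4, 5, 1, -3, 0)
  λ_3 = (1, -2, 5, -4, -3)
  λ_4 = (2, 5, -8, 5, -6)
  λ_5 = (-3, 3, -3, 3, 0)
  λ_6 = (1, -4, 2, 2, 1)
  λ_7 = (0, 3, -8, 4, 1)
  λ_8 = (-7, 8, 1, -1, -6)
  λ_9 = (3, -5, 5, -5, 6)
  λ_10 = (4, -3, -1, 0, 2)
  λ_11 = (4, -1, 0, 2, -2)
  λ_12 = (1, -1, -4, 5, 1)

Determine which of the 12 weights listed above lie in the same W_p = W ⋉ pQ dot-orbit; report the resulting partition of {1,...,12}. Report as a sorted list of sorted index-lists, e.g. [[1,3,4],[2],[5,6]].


Type D_5, rank 5, |W|=1920; reorder rows/cols to standard.

Folding the 12 weights λ_j+ρ into Ā_7 (reps in the given 5-coord order):

    λ_1 → (2, 0, 0, 2, 1)
    λ_2 → (1, 1, 0, 3, 1)
    λ_3 → (1, 1, 0, 3, 1)
    λ_4 → (3, 0, 1, 1, 1)
    λ_5 → (2, 0, 0, 2, 1)
    λ_6 → (1, 1, 0, 3, 1)
    λ_7 → (2, 0, 0, 2, 1)
    λ_8 → (2, 0, 0, 2, 1)
    λ_9 → (2, 0, 0, 2, 1)
    λ_10 → (3, 0, 1, 1, 1)
    λ_11 → (3, 0, 1, 1, 1)
    λ_12 → (1, 1, 0, 3, 1)

Linkage partition of the 12 weights (3 classes, p=7):

[[1, 5, 7, 8, 9], [2, 3, 6, 12], [4, 10, 11]]


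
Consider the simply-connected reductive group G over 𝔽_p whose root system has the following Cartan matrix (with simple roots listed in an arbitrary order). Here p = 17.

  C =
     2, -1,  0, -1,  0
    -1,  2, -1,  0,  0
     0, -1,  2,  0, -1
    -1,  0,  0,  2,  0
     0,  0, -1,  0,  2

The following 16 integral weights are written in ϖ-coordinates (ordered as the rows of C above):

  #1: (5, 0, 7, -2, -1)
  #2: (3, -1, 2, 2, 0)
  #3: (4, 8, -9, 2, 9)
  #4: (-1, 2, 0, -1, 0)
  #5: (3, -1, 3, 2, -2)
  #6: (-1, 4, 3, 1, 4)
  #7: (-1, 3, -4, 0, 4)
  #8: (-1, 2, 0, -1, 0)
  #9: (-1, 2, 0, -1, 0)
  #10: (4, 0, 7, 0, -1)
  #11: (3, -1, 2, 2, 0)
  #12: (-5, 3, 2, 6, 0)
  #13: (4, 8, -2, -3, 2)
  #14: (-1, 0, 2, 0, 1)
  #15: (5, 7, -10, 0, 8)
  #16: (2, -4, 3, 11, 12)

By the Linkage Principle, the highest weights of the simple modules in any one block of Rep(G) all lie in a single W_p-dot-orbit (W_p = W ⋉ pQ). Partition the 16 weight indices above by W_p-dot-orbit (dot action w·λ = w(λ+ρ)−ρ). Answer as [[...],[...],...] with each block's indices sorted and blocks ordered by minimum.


C ↔ A_5 under row/col permutation; |W(A_5)| = 720.

Ā_17 reps of the 16 weights (A_5, coords as presented):

  λ_1+ρ ↦ (5, 1, 8, 1, 0)
  λ_2+ρ ↦ (4, 0, 3, 3, 1)
  λ_3+ρ ↦ (5, 1, 8, 1, 0)
  λ_4+ρ ↦ (0, 3, 1, 0, 1)
  λ_5+ρ ↦ (4, 0, 3, 3, 1)
  λ_6+ρ ↦ (0, 5, 4, 2, 5)
  λ_7+ρ ↦ (0, 1, 3, 1, 2)
  λ_8+ρ ↦ (0, 3, 1, 0, 1)
  λ_9+ρ ↦ (0, 3, 1, 0, 1)
  λ_10+ρ ↦ (5, 1, 8, 1, 0)
  λ_11+ρ ↦ (4, 0, 3, 3, 1)
  λ_12+ρ ↦ (4, 0, 3, 3, 1)
  λ_13+ρ ↦ (3, 8, 1, 2, 2)
  λ_14+ρ ↦ (0, 1, 3, 1, 2)
  λ_15+ρ ↦ (5, 1, 8, 1, 0)
  λ_16+ρ ↦ (0, 3, 1, 0, 1)

These 16 weights hit 6 W_17-dot-orbits; sizes (4, 4, 4, 1, 2, 1):

[[1, 3, 10, 15], [2, 5, 11, 12], [4, 8, 9, 16], [6], [7, 14], [13]]


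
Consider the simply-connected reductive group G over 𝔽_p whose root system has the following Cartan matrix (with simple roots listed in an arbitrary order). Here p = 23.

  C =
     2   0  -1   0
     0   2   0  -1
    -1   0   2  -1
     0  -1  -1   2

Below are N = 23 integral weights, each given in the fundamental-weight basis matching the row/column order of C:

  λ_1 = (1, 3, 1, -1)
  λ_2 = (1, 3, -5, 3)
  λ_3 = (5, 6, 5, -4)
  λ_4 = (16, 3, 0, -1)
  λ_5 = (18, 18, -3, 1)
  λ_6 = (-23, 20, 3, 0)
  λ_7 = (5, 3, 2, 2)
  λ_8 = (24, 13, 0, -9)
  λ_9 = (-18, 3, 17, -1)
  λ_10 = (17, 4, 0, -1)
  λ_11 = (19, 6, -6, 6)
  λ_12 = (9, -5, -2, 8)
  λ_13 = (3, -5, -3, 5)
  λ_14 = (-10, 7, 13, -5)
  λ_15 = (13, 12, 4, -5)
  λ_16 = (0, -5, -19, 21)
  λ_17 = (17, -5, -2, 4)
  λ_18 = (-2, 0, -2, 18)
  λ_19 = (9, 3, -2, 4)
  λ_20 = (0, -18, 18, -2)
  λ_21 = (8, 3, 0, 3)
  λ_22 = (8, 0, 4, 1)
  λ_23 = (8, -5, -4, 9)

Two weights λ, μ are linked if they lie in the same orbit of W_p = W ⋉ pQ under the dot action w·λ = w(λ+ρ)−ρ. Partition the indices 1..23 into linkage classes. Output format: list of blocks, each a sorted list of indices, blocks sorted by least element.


C ↔ A_4 under row/col permutation; |W(A_4)| = 120.

Alcove-folded reps (p=23, 23 weights, presented ϖ-order):

    [1] (2, 4, 2, 0)
    [2] (2, 4, 2, 0)
    [3] (6, 4, 3, 3)
    [4] (17, 4, 1, 0)
    [5] (2, 4, 2, 0)
    [6] (1, 1, 1, 17)
    [7] (6, 4, 3, 3)
    [8] (9, 1, 5, 2)
    [9] (17, 4, 1, 0)
    [10] (17, 4, 1, 0)
    [11] (9, 1, 5, 2)
    [12] (9, 4, 1, 4)
    [13] (2, 4, 2, 0)
    [14] (9, 4, 1, 4)
    [15] (9, 4, 1, 4)
    [16] (17, 4, 1, 0)
    [17] (17, 4, 1, 0)
    [18] (1, 1, 1, 17)
    [19] (9, 4, 1, 4)
    [20] (1, 1, 1, 17)
    [21] (9, 4, 1, 4)
    [22] (9, 1, 5, 2)
    [23] (6, 4, 3, 3)

6 distinct reps among the 23 weights ⇒ 6 W_23-linkage classes:

[[1, 2, 5, 13], [3, 7, 23], [4, 9, 10, 16, 17], [6, 18, 20], [8, 11, 22], [12, 14, 15, 19, 21]]


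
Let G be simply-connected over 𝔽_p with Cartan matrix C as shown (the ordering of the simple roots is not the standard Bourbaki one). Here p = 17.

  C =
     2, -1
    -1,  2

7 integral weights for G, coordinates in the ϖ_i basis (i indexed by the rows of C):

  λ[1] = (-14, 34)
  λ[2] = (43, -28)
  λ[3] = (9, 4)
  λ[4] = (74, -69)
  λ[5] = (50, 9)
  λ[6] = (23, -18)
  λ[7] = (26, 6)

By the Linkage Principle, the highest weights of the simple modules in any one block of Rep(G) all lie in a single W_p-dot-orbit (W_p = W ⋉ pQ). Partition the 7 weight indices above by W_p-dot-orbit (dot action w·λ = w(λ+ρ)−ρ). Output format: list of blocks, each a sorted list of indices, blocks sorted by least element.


C ↔ A_2 under row/col permutation; |W(A_2)| = 6.

Alcove-folded reps (p=17, 7 weights, presented ϖ-order):

    λ_1 → (4, 1)
    λ_2 → (0, 10)
    λ_3 → (10, 5)
    λ_4 → (0, 10)
    λ_5 → (0, 10)
    λ_6 → (0, 10)
    λ_7 → (0, 10)

Partition of {1..7} into 3 W_17-dot-orbits:

[[1], [2, 4, 5, 6, 7], [3]]


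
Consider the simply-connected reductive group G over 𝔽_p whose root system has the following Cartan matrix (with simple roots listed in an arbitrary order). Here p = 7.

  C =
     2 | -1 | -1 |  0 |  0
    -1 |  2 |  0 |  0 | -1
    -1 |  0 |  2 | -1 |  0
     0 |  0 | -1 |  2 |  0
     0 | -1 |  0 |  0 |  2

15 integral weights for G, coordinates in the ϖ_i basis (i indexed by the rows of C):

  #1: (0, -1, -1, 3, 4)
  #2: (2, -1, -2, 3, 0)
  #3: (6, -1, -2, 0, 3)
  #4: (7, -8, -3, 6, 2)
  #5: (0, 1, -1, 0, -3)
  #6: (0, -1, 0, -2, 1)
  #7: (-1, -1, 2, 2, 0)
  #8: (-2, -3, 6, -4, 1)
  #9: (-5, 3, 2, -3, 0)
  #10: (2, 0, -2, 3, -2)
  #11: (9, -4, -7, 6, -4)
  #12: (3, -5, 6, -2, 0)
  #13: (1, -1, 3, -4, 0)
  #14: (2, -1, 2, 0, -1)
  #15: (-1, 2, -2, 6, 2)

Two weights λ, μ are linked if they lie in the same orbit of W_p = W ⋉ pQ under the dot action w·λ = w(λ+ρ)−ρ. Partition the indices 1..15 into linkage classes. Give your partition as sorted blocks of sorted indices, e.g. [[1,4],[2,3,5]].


Cartan matrix: type A_5 (|W|=720); un-permuting the 5 rows.

Ā_7 reps of the 15 weights (A_5, coords as presented):

  [1] (1, 0, 0, 1, 2) · [2] (2, 0, 1, 3, 1) · [3] (3, 0, 3, 1, 0) · [4] (1, 0, 0, 1, 2) · [5] (1, 0, 0, 1, 2) · [6] (1, 0, 0, 1, 2) · [7] (0, 0, 3, 3, 1) · [8] (2, 0, 1, 3, 1) · [9] (1, 0, 2, 1, 1) · [10] (2, 0, 1, 3, 1) · [11] (2, 0, 1, 3, 1) · [12] (0, 0, 3, 3, 1) · [13] (2, 0, 1, 3, 1) · [14] (3, 0, 3, 1, 0) · [15] (1, 0, 0, 1, 2)

5 distinct reps among the 15 weights ⇒ 5 W_7-linkage classes:

[[1, 4, 5, 6, 15], [2, 8, 10, 11, 13], [3, 14], [7, 12], [9]]


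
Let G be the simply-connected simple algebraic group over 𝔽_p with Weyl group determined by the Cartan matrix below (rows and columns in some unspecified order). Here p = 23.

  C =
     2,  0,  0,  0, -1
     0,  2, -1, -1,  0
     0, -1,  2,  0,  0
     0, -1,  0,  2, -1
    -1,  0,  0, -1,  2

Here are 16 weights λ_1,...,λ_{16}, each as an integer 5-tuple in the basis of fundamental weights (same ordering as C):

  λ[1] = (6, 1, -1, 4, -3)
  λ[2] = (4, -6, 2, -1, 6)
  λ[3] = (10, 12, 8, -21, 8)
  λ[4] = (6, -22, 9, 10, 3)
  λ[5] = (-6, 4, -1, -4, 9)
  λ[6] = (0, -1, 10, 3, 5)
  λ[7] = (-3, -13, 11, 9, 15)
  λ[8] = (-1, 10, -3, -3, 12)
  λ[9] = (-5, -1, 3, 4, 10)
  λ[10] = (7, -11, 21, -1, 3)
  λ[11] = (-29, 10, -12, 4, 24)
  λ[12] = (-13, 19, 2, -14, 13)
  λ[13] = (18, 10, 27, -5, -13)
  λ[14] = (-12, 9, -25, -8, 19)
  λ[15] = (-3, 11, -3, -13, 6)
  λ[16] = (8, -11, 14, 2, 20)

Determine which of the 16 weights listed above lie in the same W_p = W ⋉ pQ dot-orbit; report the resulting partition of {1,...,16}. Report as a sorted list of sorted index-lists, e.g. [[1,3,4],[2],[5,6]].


Root system A_5: the 5×5 matrix C matches after relabeling.

W_23-reps of the 16 weights in Ā_23 (same 5-coord order as C):

    λ_1+ρ ↦ (5, 2, 0, 3, 2)
    λ_2+ρ ↦ (5, 2, 0, 3, 2)
    λ_3+ρ ↦ (0, 7, 2, 2, 11)
    λ_4+ρ ↦ (1, 0, 11, 4, 6)
    λ_5+ρ ↦ (5, 2, 0, 3, 2)
    λ_6+ρ ↦ (1, 0, 11, 4, 6)
    λ_7+ρ ↦ (0, 7, 2, 2, 11)
    λ_8+ρ ↦ (0, 7, 2, 2, 11)
    λ_9+ρ ↦ (4, 0, 4, 5, 7)
    λ_10+ρ ↦ (1, 0, 11, 4, 6)
    λ_11+ρ ↦ (5, 2, 0, 3, 2)
    λ_12+ρ ↦ (0, 7, 2, 2, 11)
    λ_13+ρ ↦ (4, 0, 4, 5, 7)
    λ_14+ρ ↦ (0, 7, 2, 2, 11)
    λ_15+ρ ↦ (5, 2, 0, 3, 2)
    λ_16+ρ ↦ (5, 7, 2, 0, 8)

Linkage partition of the 16 weights (5 classes, p=23):

[[1, 2, 5, 11, 15], [3, 7, 8, 12, 14], [4, 6, 10], [9, 13], [16]]


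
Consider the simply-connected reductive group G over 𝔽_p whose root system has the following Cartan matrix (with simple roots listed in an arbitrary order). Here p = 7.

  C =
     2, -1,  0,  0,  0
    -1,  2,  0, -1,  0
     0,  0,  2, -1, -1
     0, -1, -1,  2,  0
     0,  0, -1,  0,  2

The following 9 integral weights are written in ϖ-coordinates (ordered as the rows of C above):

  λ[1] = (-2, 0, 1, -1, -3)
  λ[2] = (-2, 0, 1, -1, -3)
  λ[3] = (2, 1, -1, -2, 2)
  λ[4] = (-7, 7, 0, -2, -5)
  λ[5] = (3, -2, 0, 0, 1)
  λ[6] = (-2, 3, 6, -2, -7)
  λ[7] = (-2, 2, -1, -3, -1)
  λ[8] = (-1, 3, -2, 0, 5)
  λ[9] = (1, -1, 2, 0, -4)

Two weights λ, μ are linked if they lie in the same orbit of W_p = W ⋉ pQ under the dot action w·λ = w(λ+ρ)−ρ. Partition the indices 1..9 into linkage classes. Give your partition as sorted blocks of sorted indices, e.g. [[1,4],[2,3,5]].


C ↔ A_5 under row/col permutation; |W(A_5)| = 720.

Each λ_j+ρ reduced to Ā_7; 5-tuples below use C's row order:

    [1] (1, 0, 0, 0, 2)
    [2] (1, 0, 0, 0, 2)
    [3] (3, 1, 1, 0, 2)
    [4] (3, 2, 0, 1, 1)
    [5] (3, 1, 1, 0, 2)
    [6] (2, 0, 0, 1, 3)
    [7] (1, 0, 0, 0, 2)
    [8] (3, 1, 1, 0, 2)
    [9] (2, 0, 0, 1, 3)

The 9 indices split into 4 linkage classes (same alcove rep ⇔ same W_7-dot-orbit):

[[1, 2, 7], [3, 5, 8], [4], [6, 9]]


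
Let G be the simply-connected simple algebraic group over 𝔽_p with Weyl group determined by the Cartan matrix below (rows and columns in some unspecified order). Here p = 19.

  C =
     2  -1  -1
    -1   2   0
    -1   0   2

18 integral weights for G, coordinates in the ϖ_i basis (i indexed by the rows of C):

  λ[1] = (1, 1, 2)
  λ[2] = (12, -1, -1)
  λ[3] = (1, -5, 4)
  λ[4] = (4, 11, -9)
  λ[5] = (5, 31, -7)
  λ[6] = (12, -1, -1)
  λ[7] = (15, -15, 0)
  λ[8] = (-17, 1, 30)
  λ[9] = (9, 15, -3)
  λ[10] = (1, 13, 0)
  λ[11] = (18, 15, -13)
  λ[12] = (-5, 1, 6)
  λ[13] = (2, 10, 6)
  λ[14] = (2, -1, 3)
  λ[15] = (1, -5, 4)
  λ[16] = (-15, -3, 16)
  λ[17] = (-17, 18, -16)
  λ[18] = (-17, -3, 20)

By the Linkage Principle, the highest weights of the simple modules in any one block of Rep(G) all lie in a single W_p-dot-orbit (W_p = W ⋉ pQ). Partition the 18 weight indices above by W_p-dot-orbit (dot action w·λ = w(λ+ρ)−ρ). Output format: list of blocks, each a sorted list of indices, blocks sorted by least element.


Type A_3, rank 3, |W|=24; reorder rows/cols to standard.

Ā_19 reps of the 18 weights (A_3, coords as presented):

  [1] (2, 2, 3);  [2] (13, 0, 0);  [3] (2, 2, 3);  [4] (3, 9, 5);  [5] (13, 0, 0);  [6] (13, 0, 0);  [7] (2, 14, 1);  [8] (2, 2, 3);  [9] (3, 9, 5);  [10] (2, 14, 1);  [11] (3, 0, 4);  [12] (2, 2, 3);  [13] (3, 9, 5);  [14] (3, 0, 4);  [15] (2, 2, 3);  [16] (2, 14, 1);  [17] (3, 0, 4);  [18] (2, 14, 1)

These 18 weights hit 5 W_19-dot-orbits; sizes (5, 3, 3, 4, 3):

[[1, 3, 8, 12, 15], [2, 5, 6], [4, 9, 13], [7, 10, 16, 18], [11, 14, 17]]


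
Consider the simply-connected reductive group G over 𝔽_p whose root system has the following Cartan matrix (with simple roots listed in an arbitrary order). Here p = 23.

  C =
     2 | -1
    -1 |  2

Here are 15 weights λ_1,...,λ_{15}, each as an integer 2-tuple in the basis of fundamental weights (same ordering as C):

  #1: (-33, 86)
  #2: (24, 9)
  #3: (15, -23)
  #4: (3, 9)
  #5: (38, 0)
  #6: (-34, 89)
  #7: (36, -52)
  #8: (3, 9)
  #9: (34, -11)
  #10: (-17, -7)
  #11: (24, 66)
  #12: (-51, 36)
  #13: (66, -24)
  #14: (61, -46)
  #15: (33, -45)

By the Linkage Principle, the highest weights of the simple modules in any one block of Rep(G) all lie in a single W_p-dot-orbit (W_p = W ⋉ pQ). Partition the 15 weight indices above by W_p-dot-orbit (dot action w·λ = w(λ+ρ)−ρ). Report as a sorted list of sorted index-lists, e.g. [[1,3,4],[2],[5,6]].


A_2 Cartan matrix, 2 simple roots permuted; ρ=(1,1).

λ_j+ρ reflected into Ā_23 (⟨·,θ^∨⟩≤23); 2-tuples as given:

    λ_1+ρ ↦ (9, 5)
    λ_2+ρ ↦ (11, 2)
    λ_3+ρ ↦ (6, 16)
    λ_4+ρ ↦ (4, 10)
    λ_5+ρ ↦ (6, 16)
    λ_6+ρ ↦ (11, 2)
    λ_7+ρ ↦ (9, 5)
    λ_8+ρ ↦ (4, 10)
    λ_9+ρ ↦ (11, 2)
    λ_10+ρ ↦ (6, 16)
    λ_11+ρ ↦ (21, 0)
    λ_12+ρ ↦ (4, 10)
    λ_13+ρ ↦ (21, 0)
    λ_14+ρ ↦ (6, 16)
    λ_15+ρ ↦ (11, 2)

Grouping the 15 weights by Ā_23-representative: 5 linkage classes.

[[1, 7], [2, 6, 9, 15], [3, 5, 10, 14], [4, 8, 12], [11, 13]]


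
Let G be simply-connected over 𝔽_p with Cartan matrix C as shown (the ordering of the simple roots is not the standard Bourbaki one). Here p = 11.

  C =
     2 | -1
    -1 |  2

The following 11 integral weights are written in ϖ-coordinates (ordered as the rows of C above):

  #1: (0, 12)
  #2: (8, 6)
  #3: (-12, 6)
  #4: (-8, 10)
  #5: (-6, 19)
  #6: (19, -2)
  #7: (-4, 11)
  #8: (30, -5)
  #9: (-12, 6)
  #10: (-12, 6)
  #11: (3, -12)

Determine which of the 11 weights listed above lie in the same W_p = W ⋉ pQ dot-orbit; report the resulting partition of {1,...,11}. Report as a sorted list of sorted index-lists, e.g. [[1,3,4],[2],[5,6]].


Dynkin diagram of C (from the 2 off-diagonal −1 entries): A_2.

W_11-reps of the 11 weights in Ā_11 (same 2-coord order as C):

  λ_1+ρ ↦ (2, 8);  λ_2+ρ ↦ (4, 2);  λ_3+ρ ↦ (7, 4);  λ_4+ρ ↦ (7, 4);  λ_5+ρ ↦ (4, 2);  λ_6+ρ ↦ (2, 8);  λ_7+ρ ↦ (2, 8);  λ_8+ρ ↦ (4, 2);  λ_9+ρ ↦ (7, 4);  λ_10+ρ ↦ (7, 4);  λ_11+ρ ↦ (7, 4)

Linkage partition of the 11 weights (3 classes, p=11):

[[1, 6, 7], [2, 5, 8], [3, 4, 9, 10, 11]]


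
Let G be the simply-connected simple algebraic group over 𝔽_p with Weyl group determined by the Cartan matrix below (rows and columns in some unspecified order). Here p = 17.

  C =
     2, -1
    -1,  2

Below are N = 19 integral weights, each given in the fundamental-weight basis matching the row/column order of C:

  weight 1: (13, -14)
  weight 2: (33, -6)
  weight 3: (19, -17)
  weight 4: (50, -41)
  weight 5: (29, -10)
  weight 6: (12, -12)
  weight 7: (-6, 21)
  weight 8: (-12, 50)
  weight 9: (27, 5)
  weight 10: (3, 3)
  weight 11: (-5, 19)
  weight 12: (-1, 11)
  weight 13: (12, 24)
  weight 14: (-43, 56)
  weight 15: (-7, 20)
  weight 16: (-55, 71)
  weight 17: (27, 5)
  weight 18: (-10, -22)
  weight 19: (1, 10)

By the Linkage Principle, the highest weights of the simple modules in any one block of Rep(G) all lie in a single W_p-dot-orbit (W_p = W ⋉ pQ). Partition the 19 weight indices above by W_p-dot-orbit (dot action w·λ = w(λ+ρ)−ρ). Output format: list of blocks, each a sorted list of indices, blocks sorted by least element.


Dynkin diagram of C (from the 2 off-diagonal −1 entries): A_2.

λ_j+ρ reflected into Ā_17 (⟨·,θ^∨⟩≤17); 2-tuples as given:

  [1] (1, 13)
  [2] (0, 12)
  [3] (1, 13)
  [4] (0, 11)
  [5] (4, 4)
  [6] (2, 11)
  [7] (0, 12)
  [8] (0, 11)
  [9] (0, 11)
  [10] (4, 4)
  [11] (1, 13)
  [12] (0, 12)
  [13] (4, 4)
  [14] (9, 6)
  [15] (2, 11)
  [16] (1, 13)
  [17] (0, 11)
  [18] (4, 4)
  [19] (2, 11)

Linkage partition of the 19 weights (6 classes, p=17):

[[1, 3, 11, 16], [2, 7, 12], [4, 8, 9, 17], [5, 10, 13, 18], [6, 15, 19], [14]]


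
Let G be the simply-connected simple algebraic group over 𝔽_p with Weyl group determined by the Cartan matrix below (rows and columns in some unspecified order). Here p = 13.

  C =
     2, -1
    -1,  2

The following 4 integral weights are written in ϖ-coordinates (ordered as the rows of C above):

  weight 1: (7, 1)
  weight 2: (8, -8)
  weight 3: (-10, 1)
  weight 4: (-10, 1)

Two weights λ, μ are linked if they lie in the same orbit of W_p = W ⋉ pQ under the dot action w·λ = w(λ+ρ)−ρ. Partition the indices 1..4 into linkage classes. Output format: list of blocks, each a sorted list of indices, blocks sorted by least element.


Dynkin diagram of C (from the 2 off-diagonal −1 entries): A_2.

Ā_13 reps of the 4 weights (A_2, coords as presented):

  [1] (8, 2)
  [2] (2, 7)
  [3] (2, 7)
  [4] (2, 7)

Partition of {1..4} into 2 W_13-dot-orbits:

[[1], [2, 3, 4]]


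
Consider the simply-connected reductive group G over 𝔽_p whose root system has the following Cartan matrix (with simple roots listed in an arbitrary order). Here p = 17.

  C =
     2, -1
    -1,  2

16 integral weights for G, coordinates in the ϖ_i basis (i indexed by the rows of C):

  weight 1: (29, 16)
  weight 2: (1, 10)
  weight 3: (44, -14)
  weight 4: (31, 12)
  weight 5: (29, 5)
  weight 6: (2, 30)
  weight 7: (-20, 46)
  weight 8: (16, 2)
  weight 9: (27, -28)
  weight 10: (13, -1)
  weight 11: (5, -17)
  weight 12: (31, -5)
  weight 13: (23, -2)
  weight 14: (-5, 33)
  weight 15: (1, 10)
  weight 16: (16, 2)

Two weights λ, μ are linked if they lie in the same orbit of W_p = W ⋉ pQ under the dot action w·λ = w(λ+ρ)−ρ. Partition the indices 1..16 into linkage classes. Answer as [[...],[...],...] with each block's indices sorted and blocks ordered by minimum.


Cartan matrix: type A_2 (|W|=6); un-permuting the 2 rows.

Each λ_j+ρ reduced to Ā_17; 2-tuples below use C's row order:

    λ_1+ρ ↦ (13, 0)
    λ_2+ρ ↦ (2, 11)
    λ_3+ρ ↦ (11, 4)
    λ_4+ρ ↦ (11, 4)
    λ_5+ρ ↦ (2, 11)
    λ_6+ρ ↦ (14, 0)
    λ_7+ρ ↦ (2, 11)
    λ_8+ρ ↦ (14, 0)
    λ_9+ρ ↦ (10, 6)
    λ_10+ρ ↦ (14, 0)
    λ_11+ρ ↦ (10, 6)
    λ_12+ρ ↦ (2, 11)
    λ_13+ρ ↦ (10, 6)
    λ_14+ρ ↦ (13, 0)
    λ_15+ρ ↦ (2, 11)
    λ_16+ρ ↦ (14, 0)

Grouping the 16 weights by Ā_17-representative: 5 linkage classes.

[[1, 14], [2, 5, 7, 12, 15], [3, 4], [6, 8, 10, 16], [9, 11, 13]]


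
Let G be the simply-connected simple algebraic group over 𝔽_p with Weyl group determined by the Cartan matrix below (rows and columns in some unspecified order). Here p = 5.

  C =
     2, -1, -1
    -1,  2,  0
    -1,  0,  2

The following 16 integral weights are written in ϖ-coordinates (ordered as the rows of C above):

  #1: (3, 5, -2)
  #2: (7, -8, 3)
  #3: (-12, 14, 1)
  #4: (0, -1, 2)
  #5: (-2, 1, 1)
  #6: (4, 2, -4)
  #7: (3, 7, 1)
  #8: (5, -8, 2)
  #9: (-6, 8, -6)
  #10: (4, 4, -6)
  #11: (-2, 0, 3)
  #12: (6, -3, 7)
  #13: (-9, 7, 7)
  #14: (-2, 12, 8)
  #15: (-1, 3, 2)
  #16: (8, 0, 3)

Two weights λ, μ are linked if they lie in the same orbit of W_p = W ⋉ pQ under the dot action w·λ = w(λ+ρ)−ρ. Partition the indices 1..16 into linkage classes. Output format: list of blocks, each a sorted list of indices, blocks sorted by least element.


Root system A_3: the 3×3 matrix C matches after relabeling.

Ā_5 reps of the 16 weights (A_3, coords as presented):

  λ_1+ρ ↦ (1, 0, 3);  λ_2+ρ ↦ (0, 2, 1);  λ_3+ρ ↦ (1, 0, 3);  λ_4+ρ ↦ (1, 0, 3);  λ_5+ρ ↦ (1, 1, 1);  λ_6+ρ ↦ (2, 0, 0);  λ_7+ρ ↦ (1, 1, 1);  λ_8+ρ ↦ (1, 1, 1);  λ_9+ρ ↦ (0, 4, 0);  λ_10+ρ ↦ (0, 0, 0);  λ_11+ρ ↦ (1, 0, 3);  λ_12+ρ ↦ (2, 0, 0);  λ_13+ρ ↦ (2, 0, 0);  λ_14+ρ ↦ (1, 1, 1);  λ_15+ρ ↦ (0, 2, 1);  λ_16+ρ ↦ (1, 0, 3)

Partition of {1..16} into 6 W_5-dot-orbits:

[[1, 3, 4, 11, 16], [2, 15], [5, 7, 8, 14], [6, 12, 13], [9], [10]]


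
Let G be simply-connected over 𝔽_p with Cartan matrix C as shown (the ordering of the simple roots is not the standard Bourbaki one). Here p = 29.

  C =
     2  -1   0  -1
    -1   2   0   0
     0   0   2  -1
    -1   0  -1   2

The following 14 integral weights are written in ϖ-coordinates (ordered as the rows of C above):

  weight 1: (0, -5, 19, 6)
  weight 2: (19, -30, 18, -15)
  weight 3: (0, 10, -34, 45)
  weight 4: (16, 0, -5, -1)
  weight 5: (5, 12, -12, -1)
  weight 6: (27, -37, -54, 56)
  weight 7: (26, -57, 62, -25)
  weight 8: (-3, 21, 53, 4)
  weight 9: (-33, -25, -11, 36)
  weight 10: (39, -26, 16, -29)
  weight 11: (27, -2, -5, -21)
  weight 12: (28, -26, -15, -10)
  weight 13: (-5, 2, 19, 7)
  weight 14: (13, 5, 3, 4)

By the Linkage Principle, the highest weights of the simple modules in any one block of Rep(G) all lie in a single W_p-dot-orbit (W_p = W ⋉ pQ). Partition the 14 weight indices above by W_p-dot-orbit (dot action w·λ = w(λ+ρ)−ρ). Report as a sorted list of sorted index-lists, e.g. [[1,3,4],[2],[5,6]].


Dynkin diagram of C (from the 6 off-diagonal −1 entries): A_4.

Folding the 14 weights λ_j+ρ into Ā_29 (reps in the given 4-coord order):

    λ_1+ρ ↦ (3, 1, 20, 4)
    λ_2+ρ ↦ (14, 6, 4, 5)
    λ_3+ρ ↦ (13, 1, 0, 4)
    λ_4+ρ ↦ (13, 1, 0, 4)
    λ_5+ρ ↦ (5, 8, 0, 6)
    λ_6+ρ ↦ (3, 1, 20, 4)
    λ_7+ρ ↦ (2, 0, 5, 3)
    λ_8+ρ ↦ (3, 1, 20, 4)
    λ_9+ρ ↦ (2, 0, 5, 3)
    λ_10+ρ ↦ (13, 1, 0, 4)
    λ_11+ρ ↦ (3, 1, 20, 4)
    λ_12+ρ ↦ (14, 6, 4, 5)
    λ_13+ρ ↦ (3, 1, 20, 4)
    λ_14+ρ ↦ (14, 6, 4, 5)

Linkage partition of the 14 weights (5 classes, p=29):

[[1, 6, 8, 11, 13], [2, 12, 14], [3, 4, 10], [5], [7, 9]]


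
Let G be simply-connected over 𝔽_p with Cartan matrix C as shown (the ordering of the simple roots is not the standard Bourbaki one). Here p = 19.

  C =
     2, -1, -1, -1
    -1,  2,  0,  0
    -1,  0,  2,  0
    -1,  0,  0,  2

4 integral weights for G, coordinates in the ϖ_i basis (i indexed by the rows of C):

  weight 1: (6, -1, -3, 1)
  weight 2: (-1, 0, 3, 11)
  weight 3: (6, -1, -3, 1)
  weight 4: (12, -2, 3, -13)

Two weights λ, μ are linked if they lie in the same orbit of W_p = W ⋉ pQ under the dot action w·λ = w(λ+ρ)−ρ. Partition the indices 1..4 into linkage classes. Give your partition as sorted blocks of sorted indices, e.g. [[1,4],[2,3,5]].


Cartan matrix: type D_4 (|W|=192); un-permuting the 4 rows.

W_19-reps of the 4 weights in Ā_19 (same 4-coord order as C):

  1: (5, 0, 2, 2);  2: (0, 1, 4, 12);  3: (5, 0, 2, 2);  4: (0, 1, 4, 12)

Partition of {1..4} into 2 W_19-dot-orbits:

[[1, 3], [2, 4]]


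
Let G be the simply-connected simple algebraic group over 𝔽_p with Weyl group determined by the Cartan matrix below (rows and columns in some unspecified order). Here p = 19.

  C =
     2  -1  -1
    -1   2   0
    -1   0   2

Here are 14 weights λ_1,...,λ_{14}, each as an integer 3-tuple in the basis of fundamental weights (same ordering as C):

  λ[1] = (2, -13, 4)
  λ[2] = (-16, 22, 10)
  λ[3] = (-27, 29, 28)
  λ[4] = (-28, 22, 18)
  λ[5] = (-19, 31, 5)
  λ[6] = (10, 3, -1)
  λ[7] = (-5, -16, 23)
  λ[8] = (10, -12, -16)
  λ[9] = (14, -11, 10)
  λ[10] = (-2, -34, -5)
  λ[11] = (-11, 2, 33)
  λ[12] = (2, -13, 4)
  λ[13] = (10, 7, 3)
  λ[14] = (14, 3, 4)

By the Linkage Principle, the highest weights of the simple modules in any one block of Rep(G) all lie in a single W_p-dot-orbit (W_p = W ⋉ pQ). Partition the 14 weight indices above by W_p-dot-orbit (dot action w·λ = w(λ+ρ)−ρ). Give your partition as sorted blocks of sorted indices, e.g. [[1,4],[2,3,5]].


Type A_3, rank 3, |W|=24; reorder rows/cols to standard.

λ_j+ρ reflected into Ā_19 (⟨·,θ^∨⟩≤19); 3-tuples as given:

  λ_1 → (5, 3, 4)
  λ_2 → (11, 4, 0)
  λ_3 → (5, 3, 4)
  λ_4 → (11, 4, 0)
  λ_5 → (5, 1, 1)
  λ_6 → (11, 4, 0)
  λ_7 → (14, 1, 0)
  λ_8 → (11, 4, 0)
  λ_9 → (5, 3, 4)
  λ_10 → (14, 1, 0)
  λ_11 → (5, 3, 4)
  λ_12 → (5, 3, 4)
  λ_13 → (11, 4, 0)
  λ_14 → (14, 1, 0)

Partition of {1..14} into 4 W_19-dot-orbits:

[[1, 3, 9, 11, 12], [2, 4, 6, 8, 13], [5], [7, 10, 14]]


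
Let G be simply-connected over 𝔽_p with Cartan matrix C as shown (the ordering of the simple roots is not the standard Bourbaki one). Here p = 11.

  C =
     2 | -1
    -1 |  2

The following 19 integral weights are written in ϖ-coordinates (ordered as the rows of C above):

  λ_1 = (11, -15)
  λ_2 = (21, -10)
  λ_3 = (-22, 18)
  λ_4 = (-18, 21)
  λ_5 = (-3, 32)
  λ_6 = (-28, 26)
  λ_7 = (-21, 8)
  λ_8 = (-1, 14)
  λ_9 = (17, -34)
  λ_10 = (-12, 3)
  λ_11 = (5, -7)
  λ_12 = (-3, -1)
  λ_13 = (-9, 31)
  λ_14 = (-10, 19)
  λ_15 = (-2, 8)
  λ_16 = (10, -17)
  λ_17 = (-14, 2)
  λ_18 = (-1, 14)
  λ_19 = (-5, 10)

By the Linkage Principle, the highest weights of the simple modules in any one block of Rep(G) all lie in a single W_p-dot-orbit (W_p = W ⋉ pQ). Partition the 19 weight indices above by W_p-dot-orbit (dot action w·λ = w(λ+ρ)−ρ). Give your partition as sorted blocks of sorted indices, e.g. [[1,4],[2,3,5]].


Root system A_2: the 2×2 matrix C matches after relabeling.

λ_j+ρ reflected into Ā_11 (⟨·,θ^∨⟩≤11); 2-tuples as given:

    λ_1 → (1, 8)
    λ_2 → (0, 2)
    λ_3 → (1, 8)
    λ_4 → (0, 6)
    λ_5 → (0, 2)
    λ_6 → (0, 6)
    λ_7 → (0, 2)
    λ_8 → (4, 7)
    λ_9 → (4, 7)
    λ_10 → (4, 7)
    λ_11 → (0, 6)
    λ_12 → (0, 2)
    λ_13 → (1, 8)
    λ_14 → (0, 2)
    λ_15 → (1, 8)
    λ_16 → (0, 6)
    λ_17 → (1, 8)
    λ_18 → (4, 7)
    λ_19 → (4, 7)

Partition of {1..19} into 4 W_11-dot-orbits:

[[1, 3, 13, 15, 17], [2, 5, 7, 12, 14], [4, 6, 11, 16], [8, 9, 10, 18, 19]]


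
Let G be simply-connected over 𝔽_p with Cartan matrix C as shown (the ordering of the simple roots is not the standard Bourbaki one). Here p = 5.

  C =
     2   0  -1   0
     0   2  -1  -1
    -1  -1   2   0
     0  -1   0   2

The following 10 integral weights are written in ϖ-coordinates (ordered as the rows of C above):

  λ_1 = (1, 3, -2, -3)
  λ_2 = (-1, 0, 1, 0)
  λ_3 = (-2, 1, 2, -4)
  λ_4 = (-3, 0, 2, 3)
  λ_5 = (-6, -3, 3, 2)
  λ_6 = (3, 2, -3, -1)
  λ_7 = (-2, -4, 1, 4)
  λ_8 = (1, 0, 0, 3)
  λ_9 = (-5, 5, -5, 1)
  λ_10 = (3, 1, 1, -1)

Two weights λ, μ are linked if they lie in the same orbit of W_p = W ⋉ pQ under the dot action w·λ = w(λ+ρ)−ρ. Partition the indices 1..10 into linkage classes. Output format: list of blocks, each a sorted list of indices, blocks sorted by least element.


Cartan matrix: type A_4 (|W|=120); un-permuting the 4 rows.

Alcove-folded reps (p=5, 10 weights, presented ϖ-order):

  [1] (1, 1, 1, 2);  [2] (0, 1, 2, 1);  [3] (1, 1, 1, 2);  [4] (1, 1, 0, 1);  [5] (2, 1, 2, 0);  [6] (2, 1, 2, 0);  [7] (1, 1, 1, 2);  [8] (1, 1, 0, 1);  [9] (1, 1, 1, 2);  [10] (1, 1, 1, 2)

Linkage partition of the 10 weights (4 classes, p=5):

[[1, 3, 7, 9, 10], [2], [4, 8], [5, 6]]


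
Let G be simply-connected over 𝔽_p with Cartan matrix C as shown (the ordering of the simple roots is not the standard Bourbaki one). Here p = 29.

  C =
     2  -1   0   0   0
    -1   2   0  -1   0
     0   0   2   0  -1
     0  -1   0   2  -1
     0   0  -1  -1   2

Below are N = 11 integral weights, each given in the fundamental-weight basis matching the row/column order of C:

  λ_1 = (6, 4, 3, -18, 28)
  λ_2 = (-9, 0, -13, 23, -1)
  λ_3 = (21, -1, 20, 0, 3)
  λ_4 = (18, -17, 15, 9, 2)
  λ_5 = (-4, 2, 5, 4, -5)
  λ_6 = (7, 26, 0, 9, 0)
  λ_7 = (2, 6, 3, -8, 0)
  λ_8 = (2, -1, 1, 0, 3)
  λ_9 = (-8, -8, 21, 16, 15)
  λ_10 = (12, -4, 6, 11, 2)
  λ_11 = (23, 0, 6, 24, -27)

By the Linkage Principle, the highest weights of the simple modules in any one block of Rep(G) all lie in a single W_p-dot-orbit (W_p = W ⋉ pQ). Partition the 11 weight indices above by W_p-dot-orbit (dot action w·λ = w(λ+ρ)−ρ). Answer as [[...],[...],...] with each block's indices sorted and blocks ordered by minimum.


A_5 Cartan matrix, 5 simple roots permuted; ρ=(1,1,1,1,1).

Alcove-folded reps (p=29, 11 weights, presented ϖ-order):

  [1] (1, 7, 0, 5, 12)
  [2] (1, 7, 0, 5, 12)
  [3] (3, 0, 2, 1, 4)
  [4] (0, 10, 10, 3, 3)
  [5] (3, 0, 2, 1, 4)
  [6] (1, 11, 8, 6, 2)
  [7] (3, 0, 2, 1, 4)
  [8] (3, 0, 2, 1, 4)
  [9] (7, 3, 4, 9, 3)
  [10] (7, 3, 4, 9, 3)
  [11] (3, 0, 2, 1, 4)

5 distinct reps among the 11 weights ⇒ 5 W_29-linkage classes:

[[1, 2], [3, 5, 7, 8, 11], [4], [6], [9, 10]]


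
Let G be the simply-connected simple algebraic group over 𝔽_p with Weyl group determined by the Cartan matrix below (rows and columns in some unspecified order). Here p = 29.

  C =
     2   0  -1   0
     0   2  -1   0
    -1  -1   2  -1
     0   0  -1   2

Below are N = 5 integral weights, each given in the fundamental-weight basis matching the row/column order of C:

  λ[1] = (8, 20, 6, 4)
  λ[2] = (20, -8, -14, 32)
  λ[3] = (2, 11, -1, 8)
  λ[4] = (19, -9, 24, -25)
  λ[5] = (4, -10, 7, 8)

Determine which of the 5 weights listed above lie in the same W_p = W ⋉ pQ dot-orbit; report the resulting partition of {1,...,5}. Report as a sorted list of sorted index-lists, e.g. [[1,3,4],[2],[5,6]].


Root system D_4: the 4×4 matrix C matches after relabeling.

Folding the 5 weights λ_j+ρ into Ā_29 (reps in the given 4-coord order):

  λ_1+ρ ↦ (4, 8, 1, 8);  λ_2+ρ ↦ (4, 8, 1, 8);  λ_3+ρ ↦ (3, 12, 0, 9);  λ_4+ρ ↦ (4, 8, 1, 8);  λ_5+ρ ↦ (4, 8, 1, 8)

Grouping the 5 weights by Ā_29-representative: 2 linkage classes.

[[1, 2, 4, 5], [3]]


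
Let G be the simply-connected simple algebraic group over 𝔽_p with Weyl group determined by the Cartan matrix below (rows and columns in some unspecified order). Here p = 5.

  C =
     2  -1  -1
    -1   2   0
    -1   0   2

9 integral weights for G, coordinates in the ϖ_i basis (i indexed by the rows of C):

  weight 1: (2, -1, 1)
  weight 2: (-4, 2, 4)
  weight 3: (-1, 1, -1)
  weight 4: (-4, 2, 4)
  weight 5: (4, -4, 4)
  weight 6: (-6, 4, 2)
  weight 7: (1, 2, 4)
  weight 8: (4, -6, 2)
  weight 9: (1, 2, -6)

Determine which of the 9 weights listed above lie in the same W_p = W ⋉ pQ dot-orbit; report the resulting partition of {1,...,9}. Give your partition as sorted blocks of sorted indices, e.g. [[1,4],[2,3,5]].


C ↔ A_3 under row/col permutation; |W(A_3)| = 24.

Each λ_j+ρ reduced to Ā_5; 3-tuples below use C's row order:

  λ_1+ρ ↦ (3, 0, 2) · λ_2+ρ ↦ (3, 0, 2) · λ_3+ρ ↦ (0, 2, 0) · λ_4+ρ ↦ (3, 0, 2) · λ_5+ρ ↦ (0, 2, 0) · λ_6+ρ ↦ (3, 0, 2) · λ_7+ρ ↦ (0, 2, 0) · λ_8+ρ ↦ (0, 2, 0) · λ_9+ρ ↦ (3, 0, 2)

2 distinct reps among the 9 weights ⇒ 2 W_5-linkage classes:

[[1, 2, 4, 6, 9], [3, 5, 7, 8]]


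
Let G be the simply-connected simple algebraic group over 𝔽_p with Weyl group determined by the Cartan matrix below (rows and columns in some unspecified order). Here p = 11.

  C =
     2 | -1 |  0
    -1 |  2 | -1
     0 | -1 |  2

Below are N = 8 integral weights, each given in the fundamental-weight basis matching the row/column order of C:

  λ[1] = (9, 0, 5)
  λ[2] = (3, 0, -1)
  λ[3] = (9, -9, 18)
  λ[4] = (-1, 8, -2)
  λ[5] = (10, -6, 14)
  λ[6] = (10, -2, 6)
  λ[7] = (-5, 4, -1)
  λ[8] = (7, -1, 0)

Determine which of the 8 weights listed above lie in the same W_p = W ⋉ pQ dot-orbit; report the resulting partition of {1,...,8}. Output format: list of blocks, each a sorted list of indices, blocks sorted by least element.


Cartan matrix: type A_3 (|W|=24); un-permuting the 3 rows.

Ā_11 reps of the 8 weights (A_3, coords as presented):

  λ_1 → (4, 1, 0) · λ_2 → (4, 1, 0) · λ_3 → (8, 0, 1) · λ_4 → (0, 8, 1) · λ_5 → (4, 1, 0) · λ_6 → (4, 1, 0) · λ_7 → (4, 1, 0) · λ_8 → (8, 0, 1)

Linkage partition of the 8 weights (3 classes, p=11):

[[1, 2, 5, 6, 7], [3, 8], [4]]


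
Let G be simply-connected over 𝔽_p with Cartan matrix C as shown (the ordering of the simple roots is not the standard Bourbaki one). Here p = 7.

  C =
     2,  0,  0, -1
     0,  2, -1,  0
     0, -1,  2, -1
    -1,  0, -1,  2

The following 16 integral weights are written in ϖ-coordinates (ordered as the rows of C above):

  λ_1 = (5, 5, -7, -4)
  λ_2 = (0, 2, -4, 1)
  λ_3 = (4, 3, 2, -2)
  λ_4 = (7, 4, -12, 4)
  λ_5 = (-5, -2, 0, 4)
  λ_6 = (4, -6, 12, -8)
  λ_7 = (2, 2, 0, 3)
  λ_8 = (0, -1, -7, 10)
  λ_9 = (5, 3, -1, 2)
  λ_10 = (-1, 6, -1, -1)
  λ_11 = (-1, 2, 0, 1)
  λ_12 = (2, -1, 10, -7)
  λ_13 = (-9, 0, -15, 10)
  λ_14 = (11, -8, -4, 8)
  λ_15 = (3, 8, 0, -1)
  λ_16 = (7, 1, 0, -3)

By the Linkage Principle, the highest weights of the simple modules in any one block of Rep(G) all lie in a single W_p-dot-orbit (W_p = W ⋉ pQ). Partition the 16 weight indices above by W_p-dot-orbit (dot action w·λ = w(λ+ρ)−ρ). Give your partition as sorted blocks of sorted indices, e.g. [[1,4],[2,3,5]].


Cartan matrix: type A_4 (|W|=120); un-permuting the 4 rows.

λ_j+ρ reflected into Ā_7 (⟨·,θ^∨⟩≤7); 4-tuples as given:

    [1] (1, 1, 0, 3)
    [2] (0, 0, 2, 1)
    [3] (0, 0, 2, 1)
    [4] (4, 1, 0, 1)
    [5] (4, 1, 0, 1)
    [6] (4, 1, 0, 1)
    [7] (1, 1, 0, 3)
    [8] (4, 1, 0, 1)
    [9] (0, 0, 2, 1)
    [10] (0, 7, 0, 0)
    [11] (0, 3, 1, 2)
    [12] (0, 3, 1, 2)
    [13] (1, 1, 0, 3)
    [14] (0, 0, 2, 1)
    [15] (0, 0, 2, 1)
    [16] (4, 1, 0, 1)

These 16 weights hit 5 W_7-dot-orbits; sizes (3, 5, 5, 1, 2):

[[1, 7, 13], [2, 3, 9, 14, 15], [4, 5, 6, 8, 16], [10], [11, 12]]


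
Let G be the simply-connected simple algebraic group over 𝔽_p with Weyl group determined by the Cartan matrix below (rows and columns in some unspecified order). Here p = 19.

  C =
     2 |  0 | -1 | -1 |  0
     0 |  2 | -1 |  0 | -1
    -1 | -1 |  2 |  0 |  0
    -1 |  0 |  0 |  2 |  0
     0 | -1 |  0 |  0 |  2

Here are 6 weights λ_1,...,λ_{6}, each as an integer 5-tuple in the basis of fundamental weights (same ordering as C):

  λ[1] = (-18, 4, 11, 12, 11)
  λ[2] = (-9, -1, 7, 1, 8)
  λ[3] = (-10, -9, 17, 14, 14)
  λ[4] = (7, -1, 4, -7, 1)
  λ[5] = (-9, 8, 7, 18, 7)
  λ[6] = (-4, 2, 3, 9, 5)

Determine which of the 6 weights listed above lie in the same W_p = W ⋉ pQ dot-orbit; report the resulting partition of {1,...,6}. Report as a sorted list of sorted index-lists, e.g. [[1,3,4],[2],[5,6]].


Cartan matrix: type A_5 (|W|=720); un-permuting the 5 rows.

Folding the 6 weights λ_j+ρ into Ā_19 (reps in the given 5-coord order):

    1: (2, 0, 5, 6, 2)
    2: (2, 0, 0, 6, 9)
    3: (3, 3, 1, 6, 5)
    4: (2, 0, 5, 6, 2)
    5: (2, 0, 0, 6, 9)
    6: (3, 3, 1, 6, 5)

Linkage partition of the 6 weights (3 classes, p=19):

[[1, 4], [2, 5], [3, 6]]


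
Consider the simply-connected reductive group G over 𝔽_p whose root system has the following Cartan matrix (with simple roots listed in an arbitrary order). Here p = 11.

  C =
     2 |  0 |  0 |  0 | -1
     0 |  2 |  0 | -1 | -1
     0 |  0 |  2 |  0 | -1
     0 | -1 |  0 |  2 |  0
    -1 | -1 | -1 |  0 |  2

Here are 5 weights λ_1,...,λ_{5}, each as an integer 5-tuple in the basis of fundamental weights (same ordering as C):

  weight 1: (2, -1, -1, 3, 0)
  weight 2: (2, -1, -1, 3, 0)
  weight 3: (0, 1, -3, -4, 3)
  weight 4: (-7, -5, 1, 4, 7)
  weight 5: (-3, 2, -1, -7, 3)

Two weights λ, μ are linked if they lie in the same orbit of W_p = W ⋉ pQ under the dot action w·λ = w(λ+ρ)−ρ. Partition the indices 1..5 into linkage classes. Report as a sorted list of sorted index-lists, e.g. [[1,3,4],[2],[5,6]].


Cartan matrix: type D_5 (|W|=1920); un-permuting the 5 rows.

λ_j+ρ reflected into Ā_11 (⟨·,θ^∨⟩≤11); 5-tuples as given:

  λ_1 → (3, 0, 0, 4, 1);  λ_2 → (3, 0, 0, 4, 1);  λ_3 → (1, 1, 2, 2, 1);  λ_4 → (4, 0, 0, 1, 2);  λ_5 → (1, 2, 1, 3, 0)

Linkage partition of the 5 weights (4 classes, p=11):

[[1, 2], [3], [4], [5]]


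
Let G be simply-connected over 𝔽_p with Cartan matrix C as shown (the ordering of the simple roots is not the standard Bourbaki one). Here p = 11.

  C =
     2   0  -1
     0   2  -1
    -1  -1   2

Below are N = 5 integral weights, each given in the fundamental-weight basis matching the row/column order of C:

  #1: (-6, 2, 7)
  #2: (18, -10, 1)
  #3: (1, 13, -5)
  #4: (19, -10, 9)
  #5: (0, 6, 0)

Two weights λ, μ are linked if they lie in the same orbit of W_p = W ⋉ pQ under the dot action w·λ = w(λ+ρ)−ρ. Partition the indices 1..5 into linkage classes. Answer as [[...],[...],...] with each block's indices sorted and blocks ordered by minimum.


Dynkin diagram of C (from the 4 off-diagonal −1 entries): A_3.

Folding the 5 weights λ_j+ρ into Ā_11 (reps in the given 3-coord order):

    1: (5, 3, 3)
    2: (1, 7, 1)
    3: (1, 7, 1)
    4: (8, 1, 1)
    5: (1, 7, 1)

Linkage partition of the 5 weights (3 classes, p=11):

[[1], [2, 3, 5], [4]]


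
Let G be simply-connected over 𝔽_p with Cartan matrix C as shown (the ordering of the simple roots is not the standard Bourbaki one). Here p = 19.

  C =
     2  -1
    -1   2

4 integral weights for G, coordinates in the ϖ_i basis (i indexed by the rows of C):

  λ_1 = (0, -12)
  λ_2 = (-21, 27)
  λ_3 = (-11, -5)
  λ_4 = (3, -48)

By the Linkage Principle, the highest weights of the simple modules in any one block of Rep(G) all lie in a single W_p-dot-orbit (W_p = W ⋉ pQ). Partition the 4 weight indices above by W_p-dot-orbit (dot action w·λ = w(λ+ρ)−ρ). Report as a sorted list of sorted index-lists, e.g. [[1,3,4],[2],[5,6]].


A_2 Cartan matrix, 2 simple roots permuted; ρ=(1,1).

Alcove-folded reps (p=19, 4 weights, presented ϖ-order):

  λ_1 → (10, 1)
  λ_2 → (10, 1)
  λ_3 → (4, 10)
  λ_4 → (4, 10)

Linkage partition of the 4 weights (2 classes, p=19):

[[1, 2], [3, 4]]


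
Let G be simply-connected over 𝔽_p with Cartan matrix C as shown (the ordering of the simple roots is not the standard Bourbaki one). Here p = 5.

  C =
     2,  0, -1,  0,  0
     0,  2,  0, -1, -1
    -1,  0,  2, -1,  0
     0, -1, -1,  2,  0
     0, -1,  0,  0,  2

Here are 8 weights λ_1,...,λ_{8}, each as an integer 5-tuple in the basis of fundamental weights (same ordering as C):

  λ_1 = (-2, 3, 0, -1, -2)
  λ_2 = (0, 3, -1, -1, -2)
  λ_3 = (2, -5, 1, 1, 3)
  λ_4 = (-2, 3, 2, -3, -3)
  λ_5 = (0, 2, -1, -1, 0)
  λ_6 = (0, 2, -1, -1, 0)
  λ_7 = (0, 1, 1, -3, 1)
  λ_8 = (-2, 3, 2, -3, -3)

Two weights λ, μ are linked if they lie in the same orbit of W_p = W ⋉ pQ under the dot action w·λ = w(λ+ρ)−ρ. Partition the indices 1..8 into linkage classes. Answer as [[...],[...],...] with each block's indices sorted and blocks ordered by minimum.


C ↔ A_5 under row/col permutation; |W(A_5)| = 720.

W_5-reps of the 8 weights in Ā_5 (same 5-coord order as C):

    λ_1 → (1, 3, 0, 0, 1)
    λ_2 → (1, 3, 0, 0, 1)
    λ_3 → (1, 0, 0, 2, 2)
    λ_4 → (1, 0, 0, 2, 2)
    λ_5 → (1, 3, 0, 0, 1)
    λ_6 → (1, 3, 0, 0, 1)
    λ_7 → (1, 0, 0, 2, 2)
    λ_8 → (1, 0, 0, 2, 2)

Linkage partition of the 8 weights (2 classes, p=5):

[[1, 2, 5, 6], [3, 4, 7, 8]]


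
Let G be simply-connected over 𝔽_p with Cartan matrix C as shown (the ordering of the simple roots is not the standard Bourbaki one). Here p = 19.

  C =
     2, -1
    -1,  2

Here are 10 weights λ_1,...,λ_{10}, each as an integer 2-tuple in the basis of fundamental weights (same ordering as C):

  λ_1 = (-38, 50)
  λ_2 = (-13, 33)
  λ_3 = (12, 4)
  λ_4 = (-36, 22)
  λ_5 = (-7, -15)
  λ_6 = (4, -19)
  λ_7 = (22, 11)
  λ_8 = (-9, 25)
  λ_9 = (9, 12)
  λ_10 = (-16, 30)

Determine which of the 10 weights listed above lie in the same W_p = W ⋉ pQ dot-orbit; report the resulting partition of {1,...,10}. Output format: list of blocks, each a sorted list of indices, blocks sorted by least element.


Cartan matrix: type A_2 (|W|=6); un-permuting the 2 rows.

Ā_19 reps of the 10 weights (A_2, coords as presented):

  λ_1+ρ ↦ (13, 5) · λ_2+ρ ↦ (3, 4) · λ_3+ρ ↦ (13, 5) · λ_4+ρ ↦ (3, 4) · λ_5+ρ ↦ (13, 5) · λ_6+ρ ↦ (13, 5) · λ_7+ρ ↦ (3, 4) · λ_8+ρ ↦ (1, 11) · λ_9+ρ ↦ (6, 9) · λ_10+ρ ↦ (3, 4)

4 distinct reps among the 10 weights ⇒ 4 W_19-linkage classes:

[[1, 3, 5, 6], [2, 4, 7, 10], [8], [9]]
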